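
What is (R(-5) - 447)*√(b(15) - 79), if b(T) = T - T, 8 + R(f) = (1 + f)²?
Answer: -439*I*√79 ≈ -3901.9*I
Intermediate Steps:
R(f) = -8 + (1 + f)²
b(T) = 0
(R(-5) - 447)*√(b(15) - 79) = ((-8 + (1 - 5)²) - 447)*√(0 - 79) = ((-8 + (-4)²) - 447)*√(-79) = ((-8 + 16) - 447)*(I*√79) = (8 - 447)*(I*√79) = -439*I*√79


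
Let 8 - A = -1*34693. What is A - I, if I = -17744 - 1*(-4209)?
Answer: 48236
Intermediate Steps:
I = -13535 (I = -17744 + 4209 = -13535)
A = 34701 (A = 8 - (-1)*34693 = 8 - 1*(-34693) = 8 + 34693 = 34701)
A - I = 34701 - 1*(-13535) = 34701 + 13535 = 48236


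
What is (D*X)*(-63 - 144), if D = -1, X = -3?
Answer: -621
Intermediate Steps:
(D*X)*(-63 - 144) = (-1*(-3))*(-63 - 144) = 3*(-207) = -621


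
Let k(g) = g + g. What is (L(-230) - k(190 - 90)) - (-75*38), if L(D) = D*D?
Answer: 55550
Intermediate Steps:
k(g) = 2*g
L(D) = D**2
(L(-230) - k(190 - 90)) - (-75*38) = ((-230)**2 - 2*(190 - 90)) - (-75*38) = (52900 - 2*100) - (-2850) = (52900 - 1*200) - 1*(-2850) = (52900 - 200) + 2850 = 52700 + 2850 = 55550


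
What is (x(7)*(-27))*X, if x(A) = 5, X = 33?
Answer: -4455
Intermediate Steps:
(x(7)*(-27))*X = (5*(-27))*33 = -135*33 = -4455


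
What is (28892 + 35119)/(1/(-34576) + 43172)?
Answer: 2213244336/1492715071 ≈ 1.4827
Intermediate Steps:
(28892 + 35119)/(1/(-34576) + 43172) = 64011/(-1/34576 + 43172) = 64011/(1492715071/34576) = 64011*(34576/1492715071) = 2213244336/1492715071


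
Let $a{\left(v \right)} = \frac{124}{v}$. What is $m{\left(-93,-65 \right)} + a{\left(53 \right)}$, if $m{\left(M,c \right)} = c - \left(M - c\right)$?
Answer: $- \frac{1837}{53} \approx -34.66$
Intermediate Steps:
$m{\left(M,c \right)} = - M + 2 c$ ($m{\left(M,c \right)} = c - \left(M - c\right) = - M + 2 c$)
$m{\left(-93,-65 \right)} + a{\left(53 \right)} = \left(\left(-1\right) \left(-93\right) + 2 \left(-65\right)\right) + \frac{124}{53} = \left(93 - 130\right) + 124 \cdot \frac{1}{53} = -37 + \frac{124}{53} = - \frac{1837}{53}$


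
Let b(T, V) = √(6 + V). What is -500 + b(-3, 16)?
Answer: -500 + √22 ≈ -495.31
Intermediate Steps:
-500 + b(-3, 16) = -500 + √(6 + 16) = -500 + √22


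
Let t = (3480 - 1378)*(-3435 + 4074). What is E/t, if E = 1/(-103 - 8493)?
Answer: -1/11545958088 ≈ -8.6610e-11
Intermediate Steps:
E = -1/8596 (E = 1/(-8596) = -1/8596 ≈ -0.00011633)
t = 1343178 (t = 2102*639 = 1343178)
E/t = -1/8596/1343178 = -1/8596*1/1343178 = -1/11545958088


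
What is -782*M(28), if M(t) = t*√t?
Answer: -43792*√7 ≈ -1.1586e+5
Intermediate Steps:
M(t) = t^(3/2)
-782*M(28) = -43792*√7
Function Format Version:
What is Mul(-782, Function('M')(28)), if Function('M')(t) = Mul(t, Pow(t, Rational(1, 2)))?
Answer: Mul(-43792, Pow(7, Rational(1, 2))) ≈ -1.1586e+5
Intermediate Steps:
Function('M')(t) = Pow(t, Rational(3, 2))
Mul(-782, Function('M')(28)) = Mul(-782, Pow(28, Rational(3, 2))) = Mul(-782, Mul(56, Pow(7, Rational(1, 2)))) = Mul(-43792, Pow(7, Rational(1, 2)))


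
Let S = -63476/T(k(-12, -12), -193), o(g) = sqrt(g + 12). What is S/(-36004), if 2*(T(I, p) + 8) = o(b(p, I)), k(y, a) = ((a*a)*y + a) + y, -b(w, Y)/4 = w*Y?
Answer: -126952/3044111197 - 15869*I*sqrt(338133)/3044111197 ≈ -4.1704e-5 - 0.0030313*I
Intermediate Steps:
b(w, Y) = -4*Y*w (b(w, Y) = -4*w*Y = -4*Y*w)
o(g) = sqrt(12 + g)
k(y, a) = a + y + y*a**2 (k(y, a) = (a**2*y + a) + y = (y*a**2 + a) + y = (a + y*a**2) + y = a + y + y*a**2)
T(I, p) = -8 + sqrt(12 - 4*I*p)/2
S = -63476/(-8 + I*sqrt(338133)) (S = -63476/(-8 + sqrt(3 - 1*(-12 - 12 - 12*(-12)**2)*(-193))) = -63476/(-8 + sqrt(3 - 1*(-12 - 12 - 12*144)*(-193))) = -63476/(-8 + sqrt(3 - 1*(-12 - 12 - 1728)*(-193))) = -63476/(-8 + sqrt(3 - 1*(-1752)*(-193))) = -63476/(-8 + sqrt(3 - 338136)) = -63476/(-8 + sqrt(-338133)) = -63476/(-8 + I*sqrt(338133)) ≈ 1.5015 + 109.14*I)
S/(-36004) = (507808/338197 + 63476*I*sqrt(338133)/338197)/(-36004) = (507808/338197 + 63476*I*sqrt(338133)/338197)*(-1/36004) = -126952/3044111197 - 15869*I*sqrt(338133)/3044111197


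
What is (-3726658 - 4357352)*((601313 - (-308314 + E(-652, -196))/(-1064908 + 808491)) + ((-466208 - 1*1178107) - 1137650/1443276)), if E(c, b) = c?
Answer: 37147512010362277489625/4405720263 ≈ 8.4317e+12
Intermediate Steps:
(-3726658 - 4357352)*((601313 - (-308314 + E(-652, -196))/(-1064908 + 808491)) + ((-466208 - 1*1178107) - 1137650/1443276)) = (-3726658 - 4357352)*((601313 - (-308314 - 652)/(-1064908 + 808491)) + ((-466208 - 1*1178107) - 1137650/1443276)) = -8084010*((601313 - (-308966)/(-256417)) + ((-466208 - 1178107) - 1137650/1443276)) = -8084010*((601313 - (-308966)*(-1)/256417) + (-1644315 - 1*568825/721638)) = -8084010*((601313 - 1*44138/36631) + (-1644315 - 568825/721638)) = -8084010*((601313 - 44138/36631) - 1186600756795/721638) = -8084010*(22026652365/36631 - 1186600756795/721638) = -8084010*(-27571102962783775/26434321578) = 37147512010362277489625/4405720263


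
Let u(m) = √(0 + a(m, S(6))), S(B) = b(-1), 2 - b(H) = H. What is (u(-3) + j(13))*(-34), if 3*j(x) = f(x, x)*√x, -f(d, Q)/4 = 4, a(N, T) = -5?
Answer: 544*√13/3 - 34*I*√5 ≈ 653.81 - 76.026*I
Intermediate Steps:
b(H) = 2 - H
S(B) = 3 (S(B) = 2 - 1*(-1) = 2 + 1 = 3)
f(d, Q) = -16 (f(d, Q) = -4*4 = -16)
j(x) = -16*√x/3 (j(x) = (-16*√x)/3 = -16*√x/3)
u(m) = I*√5 (u(m) = √(0 - 5) = √(-5) = I*√5)
(u(-3) + j(13))*(-34) = (I*√5 - 16*√13/3)*(-34) = (-16*√13/3 + I*√5)*(-34) = 544*√13/3 - 34*I*√5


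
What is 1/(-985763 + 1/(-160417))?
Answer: -160417/158133143172 ≈ -1.0144e-6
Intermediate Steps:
1/(-985763 + 1/(-160417)) = 1/(-985763 - 1/160417) = 1/(-158133143172/160417) = -160417/158133143172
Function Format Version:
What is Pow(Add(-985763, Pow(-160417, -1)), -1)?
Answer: Rational(-160417, 158133143172) ≈ -1.0144e-6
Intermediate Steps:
Pow(Add(-985763, Pow(-160417, -1)), -1) = Pow(Add(-985763, Rational(-1, 160417)), -1) = Pow(Rational(-158133143172, 160417), -1) = Rational(-160417, 158133143172)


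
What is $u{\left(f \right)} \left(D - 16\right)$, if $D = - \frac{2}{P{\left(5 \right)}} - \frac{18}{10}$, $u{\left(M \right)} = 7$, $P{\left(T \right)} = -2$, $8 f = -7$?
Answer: $- \frac{588}{5} \approx -117.6$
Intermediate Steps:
$f = - \frac{7}{8}$ ($f = \frac{1}{8} \left(-7\right) = - \frac{7}{8} \approx -0.875$)
$D = - \frac{4}{5}$ ($D = - \frac{2}{-2} - \frac{18}{10} = \left(-2\right) \left(- \frac{1}{2}\right) - \frac{9}{5} = 1 - \frac{9}{5} = - \frac{4}{5} \approx -0.8$)
$u{\left(f \right)} \left(D - 16\right) = 7 \left(- \frac{4}{5} - 16\right) = 7 \left(- \frac{84}{5}\right) = - \frac{588}{5}$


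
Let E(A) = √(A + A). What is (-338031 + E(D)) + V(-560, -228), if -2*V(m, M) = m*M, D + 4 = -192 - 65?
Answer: -401871 + 3*I*√58 ≈ -4.0187e+5 + 22.847*I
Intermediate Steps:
D = -261 (D = -4 + (-192 - 65) = -4 - 257 = -261)
V(m, M) = -M*m/2 (V(m, M) = -m*M/2 = -M*m/2)
E(A) = √2*√A (E(A) = √(2*A) = √2*√A)
(-338031 + E(D)) + V(-560, -228) = (-338031 + √2*√(-261)) - ½*(-228)*(-560) = (-338031 + √2*(3*I*√29)) - 63840 = (-338031 + 3*I*√58) - 63840 = -401871 + 3*I*√58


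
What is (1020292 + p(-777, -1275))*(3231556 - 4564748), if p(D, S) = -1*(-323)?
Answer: -1360675753080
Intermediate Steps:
p(D, S) = 323
(1020292 + p(-777, -1275))*(3231556 - 4564748) = (1020292 + 323)*(3231556 - 4564748) = 1020615*(-1333192) = -1360675753080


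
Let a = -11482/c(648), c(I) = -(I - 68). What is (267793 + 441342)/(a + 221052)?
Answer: 205649150/64110821 ≈ 3.2077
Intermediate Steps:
c(I) = 68 - I (c(I) = -(-68 + I) = 68 - I)
a = 5741/290 (a = -11482/(68 - 1*648) = -11482/(68 - 648) = -11482/(-580) = -11482*(-1/580) = 5741/290 ≈ 19.797)
(267793 + 441342)/(a + 221052) = (267793 + 441342)/(5741/290 + 221052) = 709135/(64110821/290) = 709135*(290/64110821) = 205649150/64110821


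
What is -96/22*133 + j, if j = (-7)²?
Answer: -5845/11 ≈ -531.36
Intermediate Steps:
j = 49
-96/22*133 + j = -96/22*133 + 49 = -96*1/22*133 + 49 = -48/11*133 + 49 = -6384/11 + 49 = -5845/11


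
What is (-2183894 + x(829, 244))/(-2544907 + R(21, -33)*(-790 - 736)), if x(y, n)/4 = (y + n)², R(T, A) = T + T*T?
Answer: -2421422/3249919 ≈ -0.74507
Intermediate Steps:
R(T, A) = T + T²
x(y, n) = 4*(n + y)² (x(y, n) = 4*(y + n)² = 4*(n + y)²)
(-2183894 + x(829, 244))/(-2544907 + R(21, -33)*(-790 - 736)) = (-2183894 + 4*(244 + 829)²)/(-2544907 + (21*(1 + 21))*(-790 - 736)) = (-2183894 + 4*1073²)/(-2544907 + (21*22)*(-1526)) = (-2183894 + 4*1151329)/(-2544907 + 462*(-1526)) = (-2183894 + 4605316)/(-2544907 - 705012) = 2421422/(-3249919) = 2421422*(-1/3249919) = -2421422/3249919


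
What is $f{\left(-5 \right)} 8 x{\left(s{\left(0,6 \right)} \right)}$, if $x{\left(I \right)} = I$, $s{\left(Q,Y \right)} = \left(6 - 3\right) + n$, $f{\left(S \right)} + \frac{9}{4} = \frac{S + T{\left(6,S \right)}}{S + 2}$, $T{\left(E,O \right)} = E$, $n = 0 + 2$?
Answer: $- \frac{310}{3} \approx -103.33$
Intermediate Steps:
$n = 2$
$f{\left(S \right)} = - \frac{9}{4} + \frac{6 + S}{2 + S}$ ($f{\left(S \right)} = - \frac{9}{4} + \frac{S + 6}{S + 2} = - \frac{9}{4} + \frac{6 + S}{2 + S}$)
$s{\left(Q,Y \right)} = 5$ ($s{\left(Q,Y \right)} = \left(6 - 3\right) + 2 = 3 + 2 = 5$)
$f{\left(-5 \right)} 8 x{\left(s{\left(0,6 \right)} \right)} = \frac{6 - -25}{4 \left(2 - 5\right)} 8 \cdot 5 = \frac{6 + 25}{4 \left(-3\right)} 8 \cdot 5 = \frac{1}{4} \left(- \frac{1}{3}\right) 31 \cdot 8 \cdot 5 = \left(- \frac{31}{12}\right) 8 \cdot 5 = \left(- \frac{62}{3}\right) 5 = - \frac{310}{3}$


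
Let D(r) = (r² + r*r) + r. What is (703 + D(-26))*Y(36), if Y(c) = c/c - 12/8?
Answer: -2029/2 ≈ -1014.5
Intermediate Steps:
Y(c) = -½ (Y(c) = 1 - 12*⅛ = 1 - 3/2 = -½)
D(r) = r + 2*r² (D(r) = (r² + r²) + r = 2*r² + r = r + 2*r²)
(703 + D(-26))*Y(36) = (703 - 26*(1 + 2*(-26)))*(-½) = (703 - 26*(1 - 52))*(-½) = (703 - 26*(-51))*(-½) = (703 + 1326)*(-½) = 2029*(-½) = -2029/2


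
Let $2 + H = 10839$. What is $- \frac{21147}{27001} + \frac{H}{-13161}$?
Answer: $- \frac{570925504}{355360161} \approx -1.6066$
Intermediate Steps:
$H = 10837$ ($H = -2 + 10839 = 10837$)
$- \frac{21147}{27001} + \frac{H}{-13161} = - \frac{21147}{27001} + \frac{10837}{-13161} = \left(-21147\right) \frac{1}{27001} + 10837 \left(- \frac{1}{13161}\right) = - \frac{21147}{27001} - \frac{10837}{13161} = - \frac{570925504}{355360161}$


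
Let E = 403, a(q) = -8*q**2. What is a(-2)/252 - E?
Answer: -25397/63 ≈ -403.13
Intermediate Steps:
a(-2)/252 - E = -8*(-2)**2/252 - 1*403 = -8*4*(1/252) - 403 = -32*1/252 - 403 = -8/63 - 403 = -25397/63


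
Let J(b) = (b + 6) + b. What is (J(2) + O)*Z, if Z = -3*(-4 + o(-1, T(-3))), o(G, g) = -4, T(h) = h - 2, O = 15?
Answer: 600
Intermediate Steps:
T(h) = -2 + h
J(b) = 6 + 2*b (J(b) = (6 + b) + b = 6 + 2*b)
Z = 24 (Z = -3*(-4 - 4) = -3*(-8) = 24)
(J(2) + O)*Z = ((6 + 2*2) + 15)*24 = ((6 + 4) + 15)*24 = (10 + 15)*24 = 25*24 = 600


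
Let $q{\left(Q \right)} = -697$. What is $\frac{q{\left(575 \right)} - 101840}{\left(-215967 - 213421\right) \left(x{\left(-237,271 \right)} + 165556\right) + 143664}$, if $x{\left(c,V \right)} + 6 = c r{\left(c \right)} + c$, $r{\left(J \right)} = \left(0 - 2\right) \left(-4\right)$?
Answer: $\frac{102537}{70169155132} \approx 1.4613 \cdot 10^{-6}$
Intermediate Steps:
$r{\left(J \right)} = 8$ ($r{\left(J \right)} = \left(-2\right) \left(-4\right) = 8$)
$x{\left(c,V \right)} = -6 + 9 c$ ($x{\left(c,V \right)} = -6 + \left(c 8 + c\right) = -6 + \left(8 c + c\right) = -6 + 9 c$)
$\frac{q{\left(575 \right)} - 101840}{\left(-215967 - 213421\right) \left(x{\left(-237,271 \right)} + 165556\right) + 143664} = \frac{-697 - 101840}{\left(-215967 - 213421\right) \left(\left(-6 + 9 \left(-237\right)\right) + 165556\right) + 143664} = - \frac{102537}{- 429388 \left(\left(-6 - 2133\right) + 165556\right) + 143664} = - \frac{102537}{- 429388 \left(-2139 + 165556\right) + 143664} = - \frac{102537}{\left(-429388\right) 163417 + 143664} = - \frac{102537}{-70169298796 + 143664} = - \frac{102537}{-70169155132} = \left(-102537\right) \left(- \frac{1}{70169155132}\right) = \frac{102537}{70169155132}$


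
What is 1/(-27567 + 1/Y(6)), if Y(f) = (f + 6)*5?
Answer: -60/1654019 ≈ -3.6275e-5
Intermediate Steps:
Y(f) = 30 + 5*f (Y(f) = (6 + f)*5 = 30 + 5*f)
1/(-27567 + 1/Y(6)) = 1/(-27567 + 1/(30 + 5*6)) = 1/(-27567 + 1/(30 + 30)) = 1/(-27567 + 1/60) = 1/(-1654019/60) = -60/1654019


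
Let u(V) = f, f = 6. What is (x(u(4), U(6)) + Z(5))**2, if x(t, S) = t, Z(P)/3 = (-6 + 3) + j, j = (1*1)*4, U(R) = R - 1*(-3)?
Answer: 81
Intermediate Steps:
U(R) = 3 + R (U(R) = R + 3 = 3 + R)
j = 4 (j = 1*4 = 4)
u(V) = 6
Z(P) = 3 (Z(P) = 3*((-6 + 3) + 4) = 3*(-3 + 4) = 3*1 = 3)
(x(u(4), U(6)) + Z(5))**2 = (6 + 3)**2 = 9**2 = 81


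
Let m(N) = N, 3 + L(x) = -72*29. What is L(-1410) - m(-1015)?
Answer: -1076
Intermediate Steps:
L(x) = -2091 (L(x) = -3 - 72*29 = -3 - 2088 = -2091)
L(-1410) - m(-1015) = -2091 - 1*(-1015) = -2091 + 1015 = -1076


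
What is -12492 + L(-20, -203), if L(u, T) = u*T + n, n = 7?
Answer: -8425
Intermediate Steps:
L(u, T) = 7 + T*u (L(u, T) = u*T + 7 = T*u + 7 = 7 + T*u)
-12492 + L(-20, -203) = -12492 + (7 - 203*(-20)) = -12492 + (7 + 4060) = -12492 + 4067 = -8425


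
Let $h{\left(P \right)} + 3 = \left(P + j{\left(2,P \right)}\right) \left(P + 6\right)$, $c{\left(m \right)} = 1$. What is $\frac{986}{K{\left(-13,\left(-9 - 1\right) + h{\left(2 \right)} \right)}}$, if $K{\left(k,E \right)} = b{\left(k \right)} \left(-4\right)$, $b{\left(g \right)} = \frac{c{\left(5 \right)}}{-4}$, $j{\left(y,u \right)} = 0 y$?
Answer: $986$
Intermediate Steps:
$j{\left(y,u \right)} = 0$
$b{\left(g \right)} = - \frac{1}{4}$ ($b{\left(g \right)} = 1 \frac{1}{-4} = 1 \left(- \frac{1}{4}\right) = - \frac{1}{4}$)
$h{\left(P \right)} = -3 + P \left(6 + P\right)$ ($h{\left(P \right)} = -3 + \left(P + 0\right) \left(P + 6\right) = -3 + P \left(6 + P\right)$)
$K{\left(k,E \right)} = 1$ ($K{\left(k,E \right)} = \left(- \frac{1}{4}\right) \left(-4\right) = 1$)
$\frac{986}{K{\left(-13,\left(-9 - 1\right) + h{\left(2 \right)} \right)}} = \frac{986}{1} = 986 \cdot 1 = 986$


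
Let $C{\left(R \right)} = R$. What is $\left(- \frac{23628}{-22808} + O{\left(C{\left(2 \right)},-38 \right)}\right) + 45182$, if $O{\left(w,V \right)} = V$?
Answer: $\frac{257416995}{5702} \approx 45145.0$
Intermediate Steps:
$\left(- \frac{23628}{-22808} + O{\left(C{\left(2 \right)},-38 \right)}\right) + 45182 = \left(- \frac{23628}{-22808} - 38\right) + 45182 = \left(\left(-23628\right) \left(- \frac{1}{22808}\right) - 38\right) + 45182 = \left(\frac{5907}{5702} - 38\right) + 45182 = - \frac{210769}{5702} + 45182 = \frac{257416995}{5702}$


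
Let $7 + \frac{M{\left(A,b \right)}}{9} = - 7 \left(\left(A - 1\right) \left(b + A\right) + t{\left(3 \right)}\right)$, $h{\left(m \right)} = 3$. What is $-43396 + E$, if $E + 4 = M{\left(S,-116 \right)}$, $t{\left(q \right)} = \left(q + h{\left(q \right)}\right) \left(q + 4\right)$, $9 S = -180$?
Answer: $-226037$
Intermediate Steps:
$S = -20$ ($S = \frac{1}{9} \left(-180\right) = -20$)
$t{\left(q \right)} = \left(3 + q\right) \left(4 + q\right)$ ($t{\left(q \right)} = \left(q + 3\right) \left(q + 4\right) = \left(3 + q\right) \left(4 + q\right)$)
$M{\left(A,b \right)} = -2709 - 63 \left(-1 + A\right) \left(A + b\right)$ ($M{\left(A,b \right)} = -63 + 9 \left(- 7 \left(\left(A - 1\right) \left(b + A\right) + \left(12 + 3^{2} + 7 \cdot 3\right)\right)\right) = -63 + 9 \left(- 7 \left(\left(-1 + A\right) \left(A + b\right) + \left(12 + 9 + 21\right)\right)\right) = -63 + 9 \left(- 7 \left(\left(-1 + A\right) \left(A + b\right) + 42\right)\right) = -63 + 9 \left(- 7 \left(42 + \left(-1 + A\right) \left(A + b\right)\right)\right) = -63 + 9 \left(-294 - 7 \left(-1 + A\right) \left(A + b\right)\right) = -63 - \left(2646 + 63 \left(-1 + A\right) \left(A + b\right)\right) = -2709 - 63 \left(-1 + A\right) \left(A + b\right)$)
$E = -182641$ ($E = -4 - \left(11277 + 25200 + 146160\right) = -4 - 182637 = -182641$)
$-43396 + E = -43396 - 182641 = -226037$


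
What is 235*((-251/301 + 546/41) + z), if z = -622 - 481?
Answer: -3162645980/12341 ≈ -2.5627e+5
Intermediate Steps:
z = -1103
235*((-251/301 + 546/41) + z) = 235*((-251/301 + 546/41) - 1103) = 235*(154055/12341 - 1103) = 235*(-13458068/12341) = -3162645980/12341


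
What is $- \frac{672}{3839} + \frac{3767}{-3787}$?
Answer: $- \frac{17006377}{14538293} \approx -1.1698$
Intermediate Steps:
$- \frac{672}{3839} + \frac{3767}{-3787} = \left(-672\right) \frac{1}{3839} + 3767 \left(- \frac{1}{3787}\right) = - \frac{672}{3839} - \frac{3767}{3787} = - \frac{17006377}{14538293}$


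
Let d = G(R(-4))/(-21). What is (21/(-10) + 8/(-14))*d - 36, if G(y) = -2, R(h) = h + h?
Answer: -26647/735 ≈ -36.254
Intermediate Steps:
R(h) = 2*h
d = 2/21 (d = -2/(-21) = -2*(-1/21) = 2/21 ≈ 0.095238)
(21/(-10) + 8/(-14))*d - 36 = (21/(-10) + 8/(-14))*(2/21) - 36 = (21*(-⅒) + 8*(-1/14))*(2/21) - 36 = (-21/10 - 4/7)*(2/21) - 36 = -187/70*2/21 - 36 = -187/735 - 36 = -26647/735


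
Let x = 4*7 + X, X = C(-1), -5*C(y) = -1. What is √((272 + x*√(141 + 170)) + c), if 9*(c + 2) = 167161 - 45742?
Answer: √(344025 + 705*√311)/5 ≈ 119.41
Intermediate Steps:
C(y) = ⅕ (C(y) = -⅕*(-1) = ⅕)
X = ⅕ ≈ 0.20000
x = 141/5 (x = 4*7 + ⅕ = 28 + ⅕ = 141/5 ≈ 28.200)
c = 13489 (c = -2 + (167161 - 45742)/9 = -2 + (⅑)*121419 = -2 + 13491 = 13489)
√((272 + x*√(141 + 170)) + c) = √((272 + 141*√(141 + 170)/5) + 13489) = √((272 + 141*√311/5) + 13489) = √(13761 + 141*√311/5)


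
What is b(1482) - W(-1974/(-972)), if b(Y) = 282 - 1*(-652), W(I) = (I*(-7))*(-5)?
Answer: 139793/162 ≈ 862.92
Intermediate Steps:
W(I) = 35*I (W(I) = -7*I*(-5) = 35*I)
b(Y) = 934 (b(Y) = 282 + 652 = 934)
b(1482) - W(-1974/(-972)) = 934 - 35*(-1974/(-972)) = 934 - 35*(-1974*(-1/972)) = 934 - 35*329/162 = 934 - 1*11515/162 = 934 - 11515/162 = 139793/162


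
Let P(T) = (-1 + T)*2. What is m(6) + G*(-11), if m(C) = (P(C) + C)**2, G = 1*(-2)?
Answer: 278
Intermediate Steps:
G = -2
P(T) = -2 + 2*T
m(C) = (-2 + 3*C)**2 (m(C) = ((-2 + 2*C) + C)**2 = (-2 + 3*C)**2)
m(6) + G*(-11) = (-2 + 3*6)**2 - 2*(-11) = (-2 + 18)**2 + 22 = 16**2 + 22 = 256 + 22 = 278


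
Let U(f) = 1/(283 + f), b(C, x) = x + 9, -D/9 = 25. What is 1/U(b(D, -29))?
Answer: 263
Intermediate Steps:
D = -225 (D = -9*25 = -225)
b(C, x) = 9 + x
1/U(b(D, -29)) = 1/(1/(283 + (9 - 29))) = 1/(1/(283 - 20)) = 1/(1/263) = 263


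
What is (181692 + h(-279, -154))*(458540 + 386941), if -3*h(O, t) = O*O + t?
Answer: 131722839703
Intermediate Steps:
h(O, t) = -t/3 - O²/3 (h(O, t) = -(O*O + t)/3 = -(O² + t)/3 = -(t + O²)/3 = -t/3 - O²/3)
(181692 + h(-279, -154))*(458540 + 386941) = (181692 + (-⅓*(-154) - ⅓*(-279)²))*(458540 + 386941) = (181692 + (154/3 - ⅓*77841))*845481 = (181692 + (154/3 - 25947))*845481 = (181692 - 77687/3)*845481 = (467389/3)*845481 = 131722839703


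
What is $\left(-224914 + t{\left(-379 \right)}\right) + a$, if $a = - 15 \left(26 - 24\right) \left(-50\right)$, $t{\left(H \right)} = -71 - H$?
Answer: $-223106$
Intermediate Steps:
$a = 1500$ ($a = \left(-15\right) 2 \left(-50\right) = \left(-30\right) \left(-50\right) = 1500$)
$\left(-224914 + t{\left(-379 \right)}\right) + a = \left(-224914 - -308\right) + 1500 = \left(-224914 + \left(-71 + 379\right)\right) + 1500 = \left(-224914 + 308\right) + 1500 = -224606 + 1500 = -223106$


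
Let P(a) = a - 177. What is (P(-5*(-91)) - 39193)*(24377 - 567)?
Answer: -926566150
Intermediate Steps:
P(a) = -177 + a
(P(-5*(-91)) - 39193)*(24377 - 567) = ((-177 - 5*(-91)) - 39193)*(24377 - 567) = ((-177 + 455) - 39193)*23810 = (278 - 39193)*23810 = -38915*23810 = -926566150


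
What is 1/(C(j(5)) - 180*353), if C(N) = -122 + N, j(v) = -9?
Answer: -1/63671 ≈ -1.5706e-5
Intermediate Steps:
1/(C(j(5)) - 180*353) = 1/((-122 - 9) - 180*353) = 1/(-131 - 63540) = 1/(-63671) = -1/63671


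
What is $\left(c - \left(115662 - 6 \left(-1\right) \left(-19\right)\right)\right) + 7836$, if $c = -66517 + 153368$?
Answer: $-20861$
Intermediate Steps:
$c = 86851$
$\left(c - \left(115662 - 6 \left(-1\right) \left(-19\right)\right)\right) + 7836 = \left(86851 - \left(115662 - 6 \left(-1\right) \left(-19\right)\right)\right) + 7836 = \left(86851 - 115548\right) + 7836 = -28697 + 7836 = -20861$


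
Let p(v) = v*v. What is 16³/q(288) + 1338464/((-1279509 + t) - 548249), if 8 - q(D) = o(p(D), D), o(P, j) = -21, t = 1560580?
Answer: 527772816/3874081 ≈ 136.23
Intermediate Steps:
p(v) = v²
q(D) = 29 (q(D) = 8 - 1*(-21) = 8 + 21 = 29)
16³/q(288) + 1338464/((-1279509 + t) - 548249) = 16³/29 + 1338464/((-1279509 + 1560580) - 548249) = 4096*(1/29) + 1338464/(281071 - 548249) = 4096/29 + 1338464/(-267178) = 4096/29 + 1338464*(-1/267178) = 4096/29 - 669232/133589 = 527772816/3874081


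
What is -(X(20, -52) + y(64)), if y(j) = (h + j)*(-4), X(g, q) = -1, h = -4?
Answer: 241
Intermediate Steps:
y(j) = 16 - 4*j (y(j) = (-4 + j)*(-4) = 16 - 4*j)
-(X(20, -52) + y(64)) = -(-1 + (16 - 4*64)) = -(-1 + (16 - 256)) = -(-1 - 240) = -1*(-241) = 241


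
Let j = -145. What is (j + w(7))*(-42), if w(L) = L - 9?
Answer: 6174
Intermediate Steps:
w(L) = -9 + L
(j + w(7))*(-42) = (-145 + (-9 + 7))*(-42) = (-145 - 2)*(-42) = -147*(-42) = 6174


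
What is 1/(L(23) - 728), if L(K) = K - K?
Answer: -1/728 ≈ -0.0013736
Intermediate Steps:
L(K) = 0
1/(L(23) - 728) = 1/(0 - 728) = 1/(-728) = -1/728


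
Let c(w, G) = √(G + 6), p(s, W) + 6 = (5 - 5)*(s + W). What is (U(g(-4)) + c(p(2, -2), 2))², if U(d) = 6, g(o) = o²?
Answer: 44 + 24*√2 ≈ 77.941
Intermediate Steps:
p(s, W) = -6 (p(s, W) = -6 + (5 - 5)*(s + W) = -6 + 0*(W + s) = -6 + 0 = -6)
c(w, G) = √(6 + G)
(U(g(-4)) + c(p(2, -2), 2))² = (6 + √(6 + 2))² = (6 + √8)² = (6 + 2*√2)²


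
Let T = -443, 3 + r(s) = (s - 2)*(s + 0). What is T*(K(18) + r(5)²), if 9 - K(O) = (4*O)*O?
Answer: 506349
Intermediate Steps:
K(O) = 9 - 4*O² (K(O) = 9 - 4*O*O = 9 - 4*O²)
r(s) = -3 + s*(-2 + s) (r(s) = -3 + (s - 2)*(s + 0) = -3 + (-2 + s)*s = -3 + s*(-2 + s))
T*(K(18) + r(5)²) = -443*((9 - 4*18²) + (-3 + 5² - 2*5)²) = -443*((9 - 4*324) + (-3 + 25 - 10)²) = -443*((9 - 1296) + 12²) = -443*(-1287 + 144) = -443*(-1143) = 506349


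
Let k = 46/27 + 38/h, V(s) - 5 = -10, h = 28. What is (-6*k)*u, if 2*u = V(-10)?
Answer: 5785/126 ≈ 45.913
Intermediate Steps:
V(s) = -5 (V(s) = 5 - 10 = -5)
u = -5/2 (u = (½)*(-5) = -5/2 ≈ -2.5000)
k = 1157/378 (k = 46/27 + 38/28 = 46*(1/27) + 38*(1/28) = 46/27 + 19/14 = 1157/378 ≈ 3.0608)
(-6*k)*u = -6*1157/378*(-5/2) = -1157/63*(-5/2) = 5785/126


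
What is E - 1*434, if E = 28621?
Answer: 28187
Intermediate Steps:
E - 1*434 = 28621 - 1*434 = 28621 - 434 = 28187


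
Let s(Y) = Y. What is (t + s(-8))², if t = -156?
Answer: 26896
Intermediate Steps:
(t + s(-8))² = (-156 - 8)² = (-164)² = 26896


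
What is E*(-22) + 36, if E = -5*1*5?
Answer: 586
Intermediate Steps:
E = -25 (E = -5*5 = -25)
E*(-22) + 36 = -25*(-22) + 36 = 550 + 36 = 586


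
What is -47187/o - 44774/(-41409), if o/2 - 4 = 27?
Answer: -1951190495/2567358 ≈ -760.00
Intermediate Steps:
o = 62 (o = 8 + 2*27 = 8 + 54 = 62)
-47187/o - 44774/(-41409) = -47187/62 - 44774/(-41409) = -47187*1/62 - 44774*(-1/41409) = -47187/62 + 44774/41409 = -1951190495/2567358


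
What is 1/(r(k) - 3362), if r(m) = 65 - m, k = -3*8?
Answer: -1/3273 ≈ -0.00030553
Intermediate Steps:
k = -24
1/(r(k) - 3362) = 1/((65 - 1*(-24)) - 3362) = 1/((65 + 24) - 3362) = 1/(89 - 3362) = 1/(-3273) = -1/3273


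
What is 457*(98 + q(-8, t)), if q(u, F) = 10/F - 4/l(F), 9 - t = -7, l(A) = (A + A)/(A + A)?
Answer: 345949/8 ≈ 43244.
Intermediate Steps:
l(A) = 1 (l(A) = (2*A)/((2*A)) = (2*A)*(1/(2*A)) = 1)
t = 16 (t = 9 - 1*(-7) = 9 + 7 = 16)
q(u, F) = -4 + 10/F (q(u, F) = 10/F - 4/1 = 10/F - 4*1 = 10/F - 4 = -4 + 10/F)
457*(98 + q(-8, t)) = 457*(98 + (-4 + 10/16)) = 457*(98 + (-4 + 10*(1/16))) = 457*(98 + (-4 + 5/8)) = 457*(98 - 27/8) = 457*(757/8) = 345949/8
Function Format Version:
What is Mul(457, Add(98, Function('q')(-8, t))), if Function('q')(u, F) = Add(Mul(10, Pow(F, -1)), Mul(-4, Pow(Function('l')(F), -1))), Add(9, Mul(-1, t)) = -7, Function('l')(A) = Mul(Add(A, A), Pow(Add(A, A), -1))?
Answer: Rational(345949, 8) ≈ 43244.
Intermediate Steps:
Function('l')(A) = 1 (Function('l')(A) = Mul(Mul(2, A), Pow(Mul(2, A), -1)) = Mul(Mul(2, A), Mul(Rational(1, 2), Pow(A, -1))) = 1)
t = 16 (t = Add(9, Mul(-1, -7)) = Add(9, 7) = 16)
Function('q')(u, F) = Add(-4, Mul(10, Pow(F, -1))) (Function('q')(u, F) = Add(Mul(10, Pow(F, -1)), Mul(-4, Pow(1, -1))) = Add(Mul(10, Pow(F, -1)), Mul(-4, 1)) = Add(Mul(10, Pow(F, -1)), -4) = Add(-4, Mul(10, Pow(F, -1))))
Mul(457, Add(98, Function('q')(-8, t))) = Mul(457, Add(98, Add(-4, Mul(10, Pow(16, -1))))) = Mul(457, Add(98, Add(-4, Mul(10, Rational(1, 16))))) = Mul(457, Add(98, Add(-4, Rational(5, 8)))) = Mul(457, Add(98, Rational(-27, 8))) = Mul(457, Rational(757, 8)) = Rational(345949, 8)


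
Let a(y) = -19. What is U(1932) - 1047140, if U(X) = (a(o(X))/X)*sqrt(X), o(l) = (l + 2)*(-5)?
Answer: -1047140 - 19*sqrt(483)/966 ≈ -1.0471e+6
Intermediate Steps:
o(l) = -10 - 5*l (o(l) = (2 + l)*(-5) = -10 - 5*l)
U(X) = -19/sqrt(X) (U(X) = (-19/X)*sqrt(X) = -19/sqrt(X))
U(1932) - 1047140 = -19*sqrt(483)/966 - 1047140 = -1047140 - 19*sqrt(483)/966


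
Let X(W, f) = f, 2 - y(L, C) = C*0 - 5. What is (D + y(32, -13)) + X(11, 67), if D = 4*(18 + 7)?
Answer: 174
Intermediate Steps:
y(L, C) = 7 (y(L, C) = 2 - (C*0 - 5) = 2 - (0 - 5) = 2 - 1*(-5) = 2 + 5 = 7)
D = 100 (D = 4*25 = 100)
(D + y(32, -13)) + X(11, 67) = (100 + 7) + 67 = 107 + 67 = 174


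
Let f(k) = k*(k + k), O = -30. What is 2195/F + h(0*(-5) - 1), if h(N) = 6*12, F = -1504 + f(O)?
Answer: 23507/296 ≈ 79.416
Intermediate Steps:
f(k) = 2*k**2 (f(k) = k*(2*k) = 2*k**2)
F = 296 (F = -1504 + 2*(-30)**2 = -1504 + 2*900 = -1504 + 1800 = 296)
h(N) = 72
2195/F + h(0*(-5) - 1) = 2195/296 + 72 = 23507/296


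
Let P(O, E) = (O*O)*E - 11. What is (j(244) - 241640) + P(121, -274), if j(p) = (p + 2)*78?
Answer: -4234097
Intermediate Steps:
P(O, E) = -11 + E*O² (P(O, E) = O²*E - 11 = E*O² - 11 = -11 + E*O²)
j(p) = 156 + 78*p (j(p) = (2 + p)*78 = 156 + 78*p)
(j(244) - 241640) + P(121, -274) = ((156 + 78*244) - 241640) + (-11 - 274*121²) = ((156 + 19032) - 241640) + (-11 - 274*14641) = (19188 - 241640) + (-11 - 4011634) = -222452 - 4011645 = -4234097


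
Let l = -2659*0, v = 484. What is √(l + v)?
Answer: 22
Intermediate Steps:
l = 0
√(l + v) = √(0 + 484) = √484 = 22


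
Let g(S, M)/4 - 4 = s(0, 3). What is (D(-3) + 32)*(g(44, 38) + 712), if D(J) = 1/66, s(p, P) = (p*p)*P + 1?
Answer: 257786/11 ≈ 23435.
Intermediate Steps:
s(p, P) = 1 + P*p² (s(p, P) = p²*P + 1 = P*p² + 1 = 1 + P*p²)
g(S, M) = 20 (g(S, M) = 16 + 4*(1 + 3*0²) = 16 + 4*(1 + 3*0) = 16 + 4*(1 + 0) = 16 + 4*1 = 16 + 4 = 20)
D(J) = 1/66
(D(-3) + 32)*(g(44, 38) + 712) = (1/66 + 32)*(20 + 712) = (2113/66)*732 = 257786/11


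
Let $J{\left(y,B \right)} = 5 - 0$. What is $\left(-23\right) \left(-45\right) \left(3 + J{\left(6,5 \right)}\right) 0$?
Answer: $0$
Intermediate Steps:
$J{\left(y,B \right)} = 5$ ($J{\left(y,B \right)} = 5 + 0 = 5$)
$\left(-23\right) \left(-45\right) \left(3 + J{\left(6,5 \right)}\right) 0 = \left(-23\right) \left(-45\right) \left(3 + 5\right) 0 = 1035 \cdot 8 \cdot 0 = 1035 \cdot 0 = 0$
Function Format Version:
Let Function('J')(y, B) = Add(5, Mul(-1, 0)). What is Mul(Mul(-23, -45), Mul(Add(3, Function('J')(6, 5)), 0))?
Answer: 0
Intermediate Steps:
Function('J')(y, B) = 5 (Function('J')(y, B) = Add(5, 0) = 5)
Mul(Mul(-23, -45), Mul(Add(3, Function('J')(6, 5)), 0)) = Mul(Mul(-23, -45), Mul(Add(3, 5), 0)) = Mul(1035, Mul(8, 0)) = Mul(1035, 0) = 0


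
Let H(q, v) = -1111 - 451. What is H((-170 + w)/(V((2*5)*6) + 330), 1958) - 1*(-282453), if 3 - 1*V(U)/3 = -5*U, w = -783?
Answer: 280891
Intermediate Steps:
V(U) = 9 + 15*U (V(U) = 9 - (-15)*U = 9 + 15*U)
H(q, v) = -1562
H((-170 + w)/(V((2*5)*6) + 330), 1958) - 1*(-282453) = -1562 - 1*(-282453) = -1562 + 282453 = 280891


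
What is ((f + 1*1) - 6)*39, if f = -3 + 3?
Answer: -195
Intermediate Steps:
f = 0
((f + 1*1) - 6)*39 = ((0 + 1*1) - 6)*39 = ((0 + 1) - 6)*39 = (1 - 6)*39 = -5*39 = -195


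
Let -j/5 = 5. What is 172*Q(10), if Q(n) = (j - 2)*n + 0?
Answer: -46440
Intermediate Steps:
j = -25 (j = -5*5 = -25)
Q(n) = -27*n (Q(n) = (-25 - 2)*n + 0 = -27*n + 0 = -27*n)
172*Q(10) = 172*(-27*10) = 172*(-270) = -46440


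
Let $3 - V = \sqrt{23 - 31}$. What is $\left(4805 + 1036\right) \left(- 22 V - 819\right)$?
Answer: $-5169285 + 257004 i \sqrt{2} \approx -5.1693 \cdot 10^{6} + 3.6346 \cdot 10^{5} i$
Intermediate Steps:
$V = 3 - 2 i \sqrt{2}$ ($V = 3 - \sqrt{23 - 31} = 3 - \sqrt{-8} = 3 - 2 i \sqrt{2} \approx 3.0 - 2.8284 i$)
$\left(4805 + 1036\right) \left(- 22 V - 819\right) = \left(4805 + 1036\right) \left(- 22 \left(3 - 2 i \sqrt{2}\right) - 819\right) = 5841 \left(\left(-66 + 44 i \sqrt{2}\right) - 819\right) = 5841 \left(-885 + 44 i \sqrt{2}\right) = -5169285 + 257004 i \sqrt{2}$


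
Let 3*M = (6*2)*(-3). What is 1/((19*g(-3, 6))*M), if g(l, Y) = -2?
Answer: 1/456 ≈ 0.0021930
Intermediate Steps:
M = -12 (M = ((6*2)*(-3))/3 = (12*(-3))/3 = (⅓)*(-36) = -12)
1/((19*g(-3, 6))*M) = 1/((19*(-2))*(-12)) = 1/(-38*(-12)) = 1/456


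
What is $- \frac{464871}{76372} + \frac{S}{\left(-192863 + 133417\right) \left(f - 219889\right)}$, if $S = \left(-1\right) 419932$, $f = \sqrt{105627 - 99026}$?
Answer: $- \frac{41755564040593626293}{6859836613298581770} - \frac{104983 \sqrt{6601}}{718570849347780} \approx -6.087$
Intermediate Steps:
$f = \sqrt{6601} \approx 81.247$
$S = -419932$
$- \frac{464871}{76372} + \frac{S}{\left(-192863 + 133417\right) \left(f - 219889\right)} = - \frac{464871}{76372} - \frac{419932}{\left(-192863 + 133417\right) \left(\sqrt{6601} - 219889\right)} = \left(-464871\right) \frac{1}{76372} - \frac{419932}{\left(-59446\right) \left(-219889 + \sqrt{6601}\right)} = - \frac{464871}{76372} - \frac{419932}{13071521494 - 59446 \sqrt{6601}}$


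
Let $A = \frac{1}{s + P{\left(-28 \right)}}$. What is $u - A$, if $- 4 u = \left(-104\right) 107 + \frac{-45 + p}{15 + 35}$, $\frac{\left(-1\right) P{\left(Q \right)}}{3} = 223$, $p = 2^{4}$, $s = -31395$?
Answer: $\frac{2230167457}{801600} \approx 2782.1$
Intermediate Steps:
$p = 16$
$P{\left(Q \right)} = -669$ ($P{\left(Q \right)} = \left(-3\right) 223 = -669$)
$A = - \frac{1}{32064}$ ($A = \frac{1}{-31395 - 669} = \frac{1}{-32064} = - \frac{1}{32064} \approx -3.1188 \cdot 10^{-5}$)
$u = \frac{556429}{200}$ ($u = - \frac{\left(-104\right) 107 + \frac{-45 + 16}{15 + 35}}{4} = - \frac{-11128 - \frac{29}{50}}{4} = \left(- \frac{1}{4}\right) \left(- \frac{556429}{50}\right) = \frac{556429}{200} \approx 2782.1$)
$u - A = \frac{556429}{200} - - \frac{1}{32064} = \frac{556429}{200} + \frac{1}{32064} = \frac{2230167457}{801600}$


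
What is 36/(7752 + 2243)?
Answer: 36/9995 ≈ 0.0036018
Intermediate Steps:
36/(7752 + 2243) = 36/9995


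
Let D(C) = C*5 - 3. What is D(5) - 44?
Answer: -22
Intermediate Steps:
D(C) = -3 + 5*C (D(C) = 5*C - 3 = -3 + 5*C)
D(5) - 44 = (-3 + 5*5) - 44 = (-3 + 25) - 44 = 22 - 44 = -22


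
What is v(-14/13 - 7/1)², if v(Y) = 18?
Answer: 324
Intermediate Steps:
v(-14/13 - 7/1)² = 18² = 324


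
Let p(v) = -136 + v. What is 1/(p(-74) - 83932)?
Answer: -1/84142 ≈ -1.1885e-5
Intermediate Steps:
1/(p(-74) - 83932) = 1/((-136 - 74) - 83932) = 1/(-210 - 83932) = 1/(-84142) = -1/84142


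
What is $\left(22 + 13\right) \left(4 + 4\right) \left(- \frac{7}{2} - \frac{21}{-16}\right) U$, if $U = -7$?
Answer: $\frac{8575}{2} \approx 4287.5$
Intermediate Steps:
$\left(22 + 13\right) \left(4 + 4\right) \left(- \frac{7}{2} - \frac{21}{-16}\right) U = \left(22 + 13\right) \left(4 + 4\right) \left(- \frac{7}{2} - \frac{21}{-16}\right) \left(-7\right) = 35 \cdot 8 \left(\left(-7\right) \frac{1}{2} - - \frac{21}{16}\right) \left(-7\right) = 280 \left(- \frac{7}{2} + \frac{21}{16}\right) \left(-7\right) = 280 \left(- \frac{35}{16}\right) \left(-7\right) = \left(- \frac{1225}{2}\right) \left(-7\right) = \frac{8575}{2}$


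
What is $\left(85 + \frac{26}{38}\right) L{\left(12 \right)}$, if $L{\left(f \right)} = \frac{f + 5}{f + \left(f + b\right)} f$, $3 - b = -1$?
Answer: $\frac{83028}{133} \approx 624.27$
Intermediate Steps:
$b = 4$ ($b = 3 - -1 = 3 + 1 = 4$)
$L{\left(f \right)} = \frac{f \left(5 + f\right)}{4 + 2 f}$ ($L{\left(f \right)} = \frac{f + 5}{f + \left(f + 4\right)} f = \frac{5 + f}{f + \left(4 + f\right)} f = \frac{5 + f}{4 + 2 f} f = \frac{f \left(5 + f\right)}{4 + 2 f}$)
$\left(85 + \frac{26}{38}\right) L{\left(12 \right)} = \left(85 + \frac{26}{38}\right) \frac{1}{2} \cdot 12 \frac{1}{2 + 12} \left(5 + 12\right) = \left(85 + 26 \cdot \frac{1}{38}\right) \frac{1}{2} \cdot 12 \cdot \frac{1}{14} \cdot 17 = \left(85 + \frac{13}{19}\right) \frac{1}{2} \cdot 12 \cdot \frac{1}{14} \cdot 17 = \frac{1628}{19} \cdot \frac{51}{7} = \frac{83028}{133}$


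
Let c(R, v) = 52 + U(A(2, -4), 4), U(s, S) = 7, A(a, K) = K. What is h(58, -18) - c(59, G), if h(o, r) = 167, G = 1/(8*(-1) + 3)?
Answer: 108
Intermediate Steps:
G = -⅕ (G = 1/(-8 + 3) = 1/(-5) = -⅕ ≈ -0.20000)
c(R, v) = 59 (c(R, v) = 52 + 7 = 59)
h(58, -18) - c(59, G) = 167 - 1*59 = 167 - 59 = 108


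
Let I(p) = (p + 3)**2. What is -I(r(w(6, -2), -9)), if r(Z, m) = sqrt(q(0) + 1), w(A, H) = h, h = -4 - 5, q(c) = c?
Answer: -16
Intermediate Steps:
h = -9
w(A, H) = -9
r(Z, m) = 1 (r(Z, m) = sqrt(0 + 1) = sqrt(1) = 1)
I(p) = (3 + p)**2
-I(r(w(6, -2), -9)) = -(3 + 1)**2 = -1*4**2 = -1*16 = -16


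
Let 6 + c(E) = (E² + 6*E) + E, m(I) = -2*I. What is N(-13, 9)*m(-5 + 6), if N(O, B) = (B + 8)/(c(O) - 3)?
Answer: -34/69 ≈ -0.49275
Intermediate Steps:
c(E) = -6 + E² + 7*E (c(E) = -6 + ((E² + 6*E) + E) = -6 + (E² + 7*E) = -6 + E² + 7*E)
N(O, B) = (8 + B)/(-9 + O² + 7*O) (N(O, B) = (B + 8)/((-6 + O² + 7*O) - 3) = (8 + B)/(-9 + O² + 7*O))
N(-13, 9)*m(-5 + 6) = ((8 + 9)/(-9 + (-13)² + 7*(-13)))*(-2*(-5 + 6)) = (17/(-9 + 169 - 91))*(-2*1) = (17/69)*(-2) = -34/69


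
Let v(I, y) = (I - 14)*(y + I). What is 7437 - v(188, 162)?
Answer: -53463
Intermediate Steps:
v(I, y) = (-14 + I)*(I + y)
7437 - v(188, 162) = 7437 - (188² - 14*188 - 14*162 + 188*162) = 7437 - (35344 - 2632 - 2268 + 30456) = 7437 - 1*60900 = 7437 - 60900 = -53463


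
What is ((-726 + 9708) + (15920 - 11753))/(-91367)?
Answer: -13149/91367 ≈ -0.14391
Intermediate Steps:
((-726 + 9708) + (15920 - 11753))/(-91367) = (8982 + 4167)*(-1/91367) = 13149*(-1/91367) = -13149/91367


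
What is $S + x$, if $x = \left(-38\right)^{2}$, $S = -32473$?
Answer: $-31029$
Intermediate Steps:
$x = 1444$
$S + x = -32473 + 1444 = -31029$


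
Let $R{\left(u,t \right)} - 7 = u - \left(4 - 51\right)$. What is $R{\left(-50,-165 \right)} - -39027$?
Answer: $39031$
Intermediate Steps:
$R{\left(u,t \right)} = 54 + u$ ($R{\left(u,t \right)} = 7 - \left(4 - 51 - u\right) = 7 + \left(u - \left(4 - 51\right)\right) = 7 + \left(u - -47\right) = 7 + \left(u + 47\right) = 7 + \left(47 + u\right) = 54 + u$)
$R{\left(-50,-165 \right)} - -39027 = \left(54 - 50\right) - -39027 = 4 + 39027 = 39031$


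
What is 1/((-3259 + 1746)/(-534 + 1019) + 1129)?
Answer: 485/546052 ≈ 0.00088819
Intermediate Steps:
1/((-3259 + 1746)/(-534 + 1019) + 1129) = 1/(-1513/485 + 1129) = 1/(546052/485) = 485/546052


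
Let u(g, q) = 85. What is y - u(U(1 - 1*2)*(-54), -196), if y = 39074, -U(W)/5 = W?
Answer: 38989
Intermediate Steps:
U(W) = -5*W
y - u(U(1 - 1*2)*(-54), -196) = 39074 - 1*85 = 39074 - 85 = 38989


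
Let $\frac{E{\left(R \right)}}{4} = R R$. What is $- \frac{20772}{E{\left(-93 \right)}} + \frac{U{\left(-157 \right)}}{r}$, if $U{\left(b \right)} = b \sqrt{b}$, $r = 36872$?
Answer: $- \frac{577}{961} - \frac{157 i \sqrt{157}}{36872} \approx -0.60042 - 0.053352 i$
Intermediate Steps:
$E{\left(R \right)} = 4 R^{2}$ ($E{\left(R \right)} = 4 R R = 4 R^{2}$)
$U{\left(b \right)} = b^{\frac{3}{2}}$
$- \frac{20772}{E{\left(-93 \right)}} + \frac{U{\left(-157 \right)}}{r} = - \frac{20772}{4 \left(-93\right)^{2}} + \frac{\left(-157\right)^{\frac{3}{2}}}{36872} = - \frac{20772}{4 \cdot 8649} + - 157 i \sqrt{157} \cdot \frac{1}{36872} = - \frac{20772}{34596} - \frac{157 i \sqrt{157}}{36872} = \left(-20772\right) \frac{1}{34596} - \frac{157 i \sqrt{157}}{36872} = - \frac{577}{961} - \frac{157 i \sqrt{157}}{36872}$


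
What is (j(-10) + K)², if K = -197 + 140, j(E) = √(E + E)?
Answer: 3229 - 228*I*√5 ≈ 3229.0 - 509.82*I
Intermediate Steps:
j(E) = √2*√E (j(E) = √(2*E) = √2*√E)
K = -57
(j(-10) + K)² = (√2*√(-10) - 57)² = (√2*(I*√10) - 57)² = (2*I*√5 - 57)² = (-57 + 2*I*√5)²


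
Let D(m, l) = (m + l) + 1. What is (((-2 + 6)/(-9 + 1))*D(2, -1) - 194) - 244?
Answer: -439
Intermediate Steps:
D(m, l) = 1 + l + m (D(m, l) = (l + m) + 1 = 1 + l + m)
(((-2 + 6)/(-9 + 1))*D(2, -1) - 194) - 244 = (((-2 + 6)/(-9 + 1))*(1 - 1 + 2) - 194) - 244 = ((4/(-8))*2 - 194) - 244 = ((4*(-⅛))*2 - 194) - 244 = (-½*2 - 194) - 244 = (-1 - 194) - 244 = -195 - 244 = -439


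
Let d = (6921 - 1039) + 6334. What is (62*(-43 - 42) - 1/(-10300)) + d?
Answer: 71543801/10300 ≈ 6946.0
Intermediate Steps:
d = 12216 (d = 5882 + 6334 = 12216)
(62*(-43 - 42) - 1/(-10300)) + d = (62*(-43 - 42) - 1/(-10300)) + 12216 = (62*(-85) - 1*(-1/10300)) + 12216 = (-5270 + 1/10300) + 12216 = -54280999/10300 + 12216 = 71543801/10300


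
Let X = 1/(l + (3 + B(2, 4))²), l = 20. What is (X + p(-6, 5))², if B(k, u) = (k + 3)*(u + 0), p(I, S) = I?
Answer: 10843849/301401 ≈ 35.978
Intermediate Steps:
B(k, u) = u*(3 + k) (B(k, u) = (3 + k)*u = u*(3 + k))
X = 1/549 (X = 1/(20 + (3 + 4*(3 + 2))²) = 1/(20 + (3 + 4*5)²) = 1/(20 + (3 + 20)²) = 1/(20 + 23²) = 1/(20 + 529) = 1/549 ≈ 0.0018215)
(X + p(-6, 5))² = (1/549 - 6)² = (-3293/549)² = 10843849/301401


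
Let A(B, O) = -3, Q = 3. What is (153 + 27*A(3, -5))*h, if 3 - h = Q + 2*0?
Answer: 0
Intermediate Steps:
h = 0 (h = 3 - (3 + 2*0) = 3 - (3 + 0) = 3 - 1*3 = 3 - 3 = 0)
(153 + 27*A(3, -5))*h = (153 + 27*(-3))*0 = (153 - 81)*0 = 72*0 = 0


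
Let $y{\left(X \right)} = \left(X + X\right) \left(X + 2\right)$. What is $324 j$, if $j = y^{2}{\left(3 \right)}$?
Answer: $291600$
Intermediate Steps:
$y{\left(X \right)} = 2 X \left(2 + X\right)$
$j = 900$ ($j = \left(2 \cdot 3 \left(2 + 3\right)\right)^{2} = \left(2 \cdot 3 \cdot 5\right)^{2} = 30^{2} = 900$)
$324 j = 324 \cdot 900 = 291600$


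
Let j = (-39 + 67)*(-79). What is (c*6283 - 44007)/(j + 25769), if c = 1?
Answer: -37724/23557 ≈ -1.6014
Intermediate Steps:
j = -2212 (j = 28*(-79) = -2212)
(c*6283 - 44007)/(j + 25769) = (1*6283 - 44007)/(-2212 + 25769) = (6283 - 44007)/23557 = -37724*1/23557 = -37724/23557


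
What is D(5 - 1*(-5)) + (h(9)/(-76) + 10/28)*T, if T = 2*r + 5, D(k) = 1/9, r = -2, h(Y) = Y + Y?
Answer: 277/1197 ≈ 0.23141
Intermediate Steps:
h(Y) = 2*Y
D(k) = ⅑
T = 1 (T = 2*(-2) + 5 = -4 + 5 = 1)
D(5 - 1*(-5)) + (h(9)/(-76) + 10/28)*T = ⅑ + ((2*9)/(-76) + 10/28)*1 = ⅑ + (18*(-1/76) + 10*(1/28))*1 = ⅑ + (-9/38 + 5/14)*1 = ⅑ + (16/133)*1 = ⅑ + 16/133 = 277/1197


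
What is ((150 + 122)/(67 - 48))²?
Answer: 73984/361 ≈ 204.94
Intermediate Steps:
((150 + 122)/(67 - 48))² = (272/19)² = 73984/361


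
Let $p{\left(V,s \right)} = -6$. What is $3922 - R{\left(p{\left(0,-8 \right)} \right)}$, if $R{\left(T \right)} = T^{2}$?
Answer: $3886$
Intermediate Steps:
$3922 - R{\left(p{\left(0,-8 \right)} \right)} = 3922 - \left(-6\right)^{2} = 3922 - 36 = 3886$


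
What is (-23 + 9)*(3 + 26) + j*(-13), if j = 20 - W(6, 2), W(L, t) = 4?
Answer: -614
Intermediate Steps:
j = 16 (j = 20 - 1*4 = 20 - 4 = 16)
(-23 + 9)*(3 + 26) + j*(-13) = (-23 + 9)*(3 + 26) + 16*(-13) = -14*29 - 208 = -406 - 208 = -614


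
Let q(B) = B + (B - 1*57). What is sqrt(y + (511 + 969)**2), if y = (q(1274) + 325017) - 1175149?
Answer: sqrt(1342759) ≈ 1158.8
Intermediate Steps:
q(B) = -57 + 2*B (q(B) = B + (B - 57) = B + (-57 + B) = -57 + 2*B)
y = -847641 (y = ((-57 + 2*1274) + 325017) - 1175149 = ((-57 + 2548) + 325017) - 1175149 = (2491 + 325017) - 1175149 = 327508 - 1175149 = -847641)
sqrt(y + (511 + 969)**2) = sqrt(-847641 + (511 + 969)**2) = sqrt(-847641 + 1480**2) = sqrt(-847641 + 2190400) = sqrt(1342759)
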